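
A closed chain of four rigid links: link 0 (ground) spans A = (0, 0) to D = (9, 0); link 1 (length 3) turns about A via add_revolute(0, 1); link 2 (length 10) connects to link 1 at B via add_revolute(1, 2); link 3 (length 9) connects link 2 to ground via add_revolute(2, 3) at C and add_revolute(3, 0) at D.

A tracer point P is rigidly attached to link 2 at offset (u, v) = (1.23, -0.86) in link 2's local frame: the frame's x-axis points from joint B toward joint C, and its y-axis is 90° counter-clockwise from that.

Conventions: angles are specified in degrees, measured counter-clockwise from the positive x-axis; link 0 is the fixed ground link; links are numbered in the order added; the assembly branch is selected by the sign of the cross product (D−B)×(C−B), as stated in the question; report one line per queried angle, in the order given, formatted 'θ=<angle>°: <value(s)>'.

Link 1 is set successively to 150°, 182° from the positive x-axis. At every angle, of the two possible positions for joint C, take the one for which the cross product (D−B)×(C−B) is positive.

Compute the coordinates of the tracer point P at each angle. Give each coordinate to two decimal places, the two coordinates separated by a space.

A=(0,0), D=(9.00,0)
θ=150°: B = A + 3.00·(cos150°, sin150°) = (-2.5981, 1.5000)
θ=150°: |BD| = 11.6947
θ=150°: circle(B,10.00) ∩ circle(D,9.00): a=6.6597, h=7.4598
θ=150°:   candidates: C₊=(4.9634,8.0440) cross=87.240; C₋=(3.0498,-6.7524) cross=-87.240
θ=150°:   branch + wants cross > 0 → take C=(4.9634,8.0440) (cross=87.240)
θ=150°: ex = (C−B)/|BC| = (0.7561,0.6544); ey = (-0.6544,0.7561)
θ=150°: P = B + 1.23·ex + -0.86·ey = (-1.1052,1.6546)
θ=182°: B = A + 3.00·(cos182°, sin182°) = (-2.9982, -0.1047)
θ=182°: |BD| = 11.9986
θ=182°: circle(B,10.00) ∩ circle(D,9.00): a=6.7911, h=7.3404
θ=182°:   candidates: C₊=(3.7286,7.2947) cross=88.075; C₋=(3.8567,-7.3856) cross=-88.075
θ=182°:   branch + wants cross > 0 → take C=(3.7286,7.2947) (cross=88.075)
θ=182°: ex = (C−B)/|BC| = (0.6727,0.7399); ey = (-0.7399,0.6727)
θ=182°: P = B + 1.23·ex + -0.86·ey = (-1.5344,0.2269)

θ=150°: -1.11 1.65
θ=182°: -1.53 0.23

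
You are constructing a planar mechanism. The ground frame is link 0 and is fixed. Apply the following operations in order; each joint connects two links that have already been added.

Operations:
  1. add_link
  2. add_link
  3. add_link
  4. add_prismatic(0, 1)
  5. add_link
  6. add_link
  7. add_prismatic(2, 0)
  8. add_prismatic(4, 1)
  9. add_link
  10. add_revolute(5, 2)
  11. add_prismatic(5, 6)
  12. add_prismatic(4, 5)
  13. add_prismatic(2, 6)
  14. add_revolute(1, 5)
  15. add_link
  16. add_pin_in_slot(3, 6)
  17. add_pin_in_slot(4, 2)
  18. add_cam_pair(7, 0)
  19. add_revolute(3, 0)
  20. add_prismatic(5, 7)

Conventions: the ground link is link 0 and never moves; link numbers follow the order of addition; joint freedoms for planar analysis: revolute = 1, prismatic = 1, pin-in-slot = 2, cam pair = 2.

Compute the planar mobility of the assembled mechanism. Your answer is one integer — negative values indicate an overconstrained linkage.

L=1 J1=0 J2=0
add link → L=2 J1=0 J2=0
add link → L=3 J1=0 J2=0
add link → L=4 J1=0 J2=0
P@0,1 dof=1 J1 → L=4 J1=1 J2=0
add link → L=5 J1=1 J2=0
add link → L=6 J1=1 J2=0
P@2,0 dof=1 J1 → L=6 J1=2 J2=0
P@4,1 dof=1 J1 → L=6 J1=3 J2=0
add link → L=7 J1=3 J2=0
R@5,2 dof=1 J1 → L=7 J1=4 J2=0
P@5,6 dof=1 J1 → L=7 J1=5 J2=0
P@4,5 dof=1 J1 → L=7 J1=6 J2=0
P@2,6 dof=1 J1 → L=7 J1=7 J2=0
R@1,5 dof=1 J1 → L=7 J1=8 J2=0
add link → L=8 J1=8 J2=0
PS@3,6 dof=2 J2 → L=8 J1=8 J2=1
PS@4,2 dof=2 J2 → L=8 J1=8 J2=2
C@7,0 dof=2 J2 → L=8 J1=8 J2=3
R@3,0 dof=1 J1 → L=8 J1=9 J2=3
P@5,7 dof=1 J1 → L=8 J1=10 J2=3
M=3(L−1)−2J1−J2=3·7−2·10−3=-2

M = -2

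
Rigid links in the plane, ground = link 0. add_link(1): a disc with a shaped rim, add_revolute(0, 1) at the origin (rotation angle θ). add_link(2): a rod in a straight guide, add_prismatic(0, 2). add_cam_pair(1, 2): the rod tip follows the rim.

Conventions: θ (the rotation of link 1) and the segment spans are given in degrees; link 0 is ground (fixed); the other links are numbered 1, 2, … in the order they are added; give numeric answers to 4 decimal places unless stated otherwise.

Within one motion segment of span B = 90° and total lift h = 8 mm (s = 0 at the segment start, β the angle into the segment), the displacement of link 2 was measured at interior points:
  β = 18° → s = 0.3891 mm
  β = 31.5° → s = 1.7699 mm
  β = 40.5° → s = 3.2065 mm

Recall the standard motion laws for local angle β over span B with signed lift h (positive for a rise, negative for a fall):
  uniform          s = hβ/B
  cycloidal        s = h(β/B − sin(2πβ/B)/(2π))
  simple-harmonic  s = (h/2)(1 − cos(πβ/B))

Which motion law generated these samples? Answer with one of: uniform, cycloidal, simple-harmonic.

candidates at β/B = r: uniform s = h·r (linear in β); cycloidal s = h·(r − sin(2πr)/(2π)); simple-harmonic s = (h/2)(1 − cos(πr))
β=18°: printed 0.3891 | uniform 1.6000, cycloidal 0.3891, simple-harmonic 0.7639
β=31.5°: printed 1.7699 | uniform 2.8000, cycloidal 1.7699, simple-harmonic 2.1840
β=40.5°: printed 3.2065 | uniform 3.6000, cycloidal 3.2065, simple-harmonic 3.3743
only one law matches every sample → cycloidal

cycloidal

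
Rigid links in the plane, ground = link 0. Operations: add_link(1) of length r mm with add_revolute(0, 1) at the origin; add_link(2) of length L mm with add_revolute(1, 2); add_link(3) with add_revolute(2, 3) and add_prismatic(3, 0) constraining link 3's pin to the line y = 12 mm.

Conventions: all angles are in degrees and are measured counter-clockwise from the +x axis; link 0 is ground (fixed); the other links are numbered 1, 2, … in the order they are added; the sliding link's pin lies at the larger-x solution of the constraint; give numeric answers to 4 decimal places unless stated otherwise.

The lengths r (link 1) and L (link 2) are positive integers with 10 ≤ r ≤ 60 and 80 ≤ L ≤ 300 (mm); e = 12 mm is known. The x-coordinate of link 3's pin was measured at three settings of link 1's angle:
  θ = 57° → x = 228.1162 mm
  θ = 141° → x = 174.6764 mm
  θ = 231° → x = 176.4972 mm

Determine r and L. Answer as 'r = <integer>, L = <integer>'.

constraint per measurement: (x − r cos θ)² + (r sin θ − e)² = L²
subtracting the θ₁ and θ₂ equations cancels the r² and L² terms:
r = (x₁² − x₂²) / (2[(x₁cos θ₁ + e sin θ₁) − (x₂cos θ₂ + e sin θ₂)]) = 40.9999 → r = 41
L² = (x₁ − r cos θ₁)² + (r sin θ₁ − e)² = 42848.9879 → L = 207.0000 → L = 207
check at θ₃=231°: x = 176.4972 (printed 176.4972) ✓

r = 41, L = 207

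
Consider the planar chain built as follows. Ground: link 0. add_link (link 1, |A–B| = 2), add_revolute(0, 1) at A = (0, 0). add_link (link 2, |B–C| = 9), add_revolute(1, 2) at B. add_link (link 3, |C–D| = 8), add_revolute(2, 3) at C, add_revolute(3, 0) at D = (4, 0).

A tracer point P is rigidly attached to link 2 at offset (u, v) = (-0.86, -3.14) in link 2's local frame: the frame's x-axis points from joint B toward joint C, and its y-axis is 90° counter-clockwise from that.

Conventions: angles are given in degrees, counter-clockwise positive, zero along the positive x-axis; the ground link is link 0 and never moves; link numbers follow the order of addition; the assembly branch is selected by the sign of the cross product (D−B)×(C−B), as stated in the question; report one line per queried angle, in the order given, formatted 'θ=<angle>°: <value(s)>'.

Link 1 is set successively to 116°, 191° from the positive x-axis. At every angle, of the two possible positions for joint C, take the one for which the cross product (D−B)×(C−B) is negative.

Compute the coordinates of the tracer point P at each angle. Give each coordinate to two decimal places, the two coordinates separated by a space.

A=(0,0), D=(4.00,0)
θ=116°: B = A + 2.00·(cos116°, sin116°) = (-0.8767, 1.7976)
θ=116°: |BD| = 5.1975
θ=116°: circle(B,9.00) ∩ circle(D,8.00): a=4.2342, h=7.9418
θ=116°:   candidates: C₊=(5.8428,7.7849) cross=41.277; C₋=(0.3494,-7.1185) cross=-41.277
θ=116°:   branch - wants cross < 0 → take C=(0.3494,-7.1185) (cross=-41.277)
θ=116°: ex = (C−B)/|BC| = (0.1362,-0.9907); ey = (0.9907,0.1362)
θ=116°: P = B + -0.86·ex + -3.14·ey = (-4.1046,2.2218)
θ=191°: B = A + 2.00·(cos191°, sin191°) = (-1.9633, -0.3816)
θ=191°: |BD| = 5.9755
θ=191°: circle(B,9.00) ∩ circle(D,8.00): a=4.4102, h=7.8454
θ=191°:   candidates: C₊=(1.9369,7.7294) cross=46.880; C₋=(2.9390,-7.9293) cross=-46.880
θ=191°:   branch - wants cross < 0 → take C=(2.9390,-7.9293) (cross=-46.880)
θ=191°: ex = (C−B)/|BC| = (0.5447,-0.8386); ey = (0.8386,0.5447)
θ=191°: P = B + -0.86·ex + -3.14·ey = (-5.0650,-1.3707)

θ=116°: -4.10 2.22
θ=191°: -5.07 -1.37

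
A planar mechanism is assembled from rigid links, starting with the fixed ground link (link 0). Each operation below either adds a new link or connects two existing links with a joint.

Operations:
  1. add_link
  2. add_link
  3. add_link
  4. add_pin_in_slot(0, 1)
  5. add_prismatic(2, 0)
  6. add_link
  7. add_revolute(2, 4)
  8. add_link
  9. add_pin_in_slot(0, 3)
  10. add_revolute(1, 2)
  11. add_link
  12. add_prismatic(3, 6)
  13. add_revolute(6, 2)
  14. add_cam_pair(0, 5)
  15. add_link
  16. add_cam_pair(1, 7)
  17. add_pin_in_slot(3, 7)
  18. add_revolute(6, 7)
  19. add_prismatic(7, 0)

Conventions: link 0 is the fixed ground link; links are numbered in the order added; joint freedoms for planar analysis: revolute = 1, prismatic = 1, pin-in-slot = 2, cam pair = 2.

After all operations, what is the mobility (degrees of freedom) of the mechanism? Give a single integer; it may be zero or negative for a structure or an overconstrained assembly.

L=1 J1=0 J2=0
add link → L=2 J1=0 J2=0
add link → L=3 J1=0 J2=0
add link → L=4 J1=0 J2=0
PS@0,1 dof=2 J2 → L=4 J1=0 J2=1
P@2,0 dof=1 J1 → L=4 J1=1 J2=1
add link → L=5 J1=1 J2=1
R@2,4 dof=1 J1 → L=5 J1=2 J2=1
add link → L=6 J1=2 J2=1
PS@0,3 dof=2 J2 → L=6 J1=2 J2=2
R@1,2 dof=1 J1 → L=6 J1=3 J2=2
add link → L=7 J1=3 J2=2
P@3,6 dof=1 J1 → L=7 J1=4 J2=2
R@6,2 dof=1 J1 → L=7 J1=5 J2=2
C@0,5 dof=2 J2 → L=7 J1=5 J2=3
add link → L=8 J1=5 J2=3
C@1,7 dof=2 J2 → L=8 J1=5 J2=4
PS@3,7 dof=2 J2 → L=8 J1=5 J2=5
R@6,7 dof=1 J1 → L=8 J1=6 J2=5
P@7,0 dof=1 J1 → L=8 J1=7 J2=5
M=3(L−1)−2J1−J2=3·7−2·7−5=2

M = 2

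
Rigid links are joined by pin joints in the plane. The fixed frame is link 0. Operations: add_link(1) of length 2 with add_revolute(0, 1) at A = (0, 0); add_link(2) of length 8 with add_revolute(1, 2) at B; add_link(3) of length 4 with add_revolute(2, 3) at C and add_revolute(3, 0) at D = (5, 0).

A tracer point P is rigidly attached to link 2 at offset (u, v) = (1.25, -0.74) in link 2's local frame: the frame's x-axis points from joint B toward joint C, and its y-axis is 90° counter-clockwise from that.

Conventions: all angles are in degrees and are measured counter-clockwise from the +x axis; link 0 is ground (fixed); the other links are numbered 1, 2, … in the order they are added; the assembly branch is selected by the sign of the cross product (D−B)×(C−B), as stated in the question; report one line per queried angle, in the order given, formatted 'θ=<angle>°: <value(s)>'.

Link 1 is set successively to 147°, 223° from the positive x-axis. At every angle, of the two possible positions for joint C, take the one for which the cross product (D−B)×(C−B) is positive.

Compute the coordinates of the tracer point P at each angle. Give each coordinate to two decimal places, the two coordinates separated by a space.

A=(0,0), D=(5.00,0)
θ=147°: B = A + 2.00·(cos147°, sin147°) = (-1.6773, 1.0893)
θ=147°: |BD| = 6.7656
θ=147°: circle(B,8.00) ∩ circle(D,4.00): a=6.9302, h=3.9966
θ=147°:   candidates: C₊=(5.8059,3.9180) cross=27.040; C₋=(4.5189,-3.9710) cross=-27.040
θ=147°:   branch + wants cross > 0 → take C=(5.8059,3.9180) (cross=27.040)
θ=147°: ex = (C−B)/|BC| = (0.9354,0.3536); ey = (-0.3536,0.9354)
θ=147°: P = B + 1.25·ex + -0.74·ey = (-0.2464,0.8391)
θ=223°: B = A + 2.00·(cos223°, sin223°) = (-1.4627, -1.3640)
θ=223°: |BD| = 6.6051
θ=223°: circle(B,8.00) ∩ circle(D,4.00): a=6.9361, h=3.9863
θ=223°:   candidates: C₊=(4.5007,3.9687) cross=26.330; C₋=(6.1471,-3.8320) cross=-26.330
θ=223°:   branch + wants cross > 0 → take C=(4.5007,3.9687) (cross=26.330)
θ=223°: ex = (C−B)/|BC| = (0.7454,0.6666); ey = (-0.6666,0.7454)
θ=223°: P = B + 1.25·ex + -0.74·ey = (-0.0376,-1.0824)

θ=147°: -0.25 0.84
θ=223°: -0.04 -1.08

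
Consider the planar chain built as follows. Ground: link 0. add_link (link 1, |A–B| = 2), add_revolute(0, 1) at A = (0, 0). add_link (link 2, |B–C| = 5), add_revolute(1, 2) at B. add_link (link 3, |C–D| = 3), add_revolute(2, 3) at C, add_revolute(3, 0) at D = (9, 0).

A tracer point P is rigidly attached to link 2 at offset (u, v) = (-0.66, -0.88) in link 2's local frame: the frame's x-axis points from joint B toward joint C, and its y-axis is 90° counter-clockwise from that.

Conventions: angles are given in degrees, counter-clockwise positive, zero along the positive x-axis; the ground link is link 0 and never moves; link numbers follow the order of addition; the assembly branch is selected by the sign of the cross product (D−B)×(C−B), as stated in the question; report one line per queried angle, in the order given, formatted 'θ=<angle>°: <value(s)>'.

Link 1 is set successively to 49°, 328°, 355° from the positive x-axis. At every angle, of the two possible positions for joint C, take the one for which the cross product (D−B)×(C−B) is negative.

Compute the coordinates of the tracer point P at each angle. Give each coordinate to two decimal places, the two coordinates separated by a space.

A=(0,0), D=(9.00,0)
θ=49°: B = A + 2.00·(cos49°, sin49°) = (1.3121, 1.5094)
θ=49°: |BD| = 7.8347
θ=49°: circle(B,5.00) ∩ circle(D,3.00): a=4.9384, h=0.7822
θ=49°:   candidates: C₊=(6.3087,1.3256) cross=6.128; C₋=(6.0073,-0.2096) cross=-6.128
θ=49°:   branch - wants cross < 0 → take C=(6.0073,-0.2096) (cross=-6.128)
θ=49°: ex = (C−B)/|BC| = (0.9390,-0.3438); ey = (0.3438,0.9390)
θ=49°: P = B + -0.66·ex + -0.88·ey = (0.3898,0.9100)
θ=328°: B = A + 2.00·(cos328°, sin328°) = (1.6961, -1.0598)
θ=328°: |BD| = 7.3804
θ=328°: circle(B,5.00) ∩ circle(D,3.00): a=4.7742, h=1.4858
θ=328°:   candidates: C₊=(6.2074,1.0961) cross=10.965; C₋=(6.6341,-1.8446) cross=-10.965
θ=328°:   branch - wants cross < 0 → take C=(6.6341,-1.8446) (cross=-10.965)
θ=328°: ex = (C−B)/|BC| = (0.9876,-0.1570); ey = (0.1570,0.9876)
θ=328°: P = B + -0.66·ex + -0.88·ey = (0.9062,-1.8253)
θ=355°: B = A + 2.00·(cos355°, sin355°) = (1.9924, -0.1743)
θ=355°: |BD| = 7.0098
θ=355°: circle(B,5.00) ∩ circle(D,3.00): a=4.6462, h=1.8475
θ=355°:   candidates: C₊=(6.5912,1.7882) cross=12.951; C₋=(6.6830,-1.9057) cross=-12.951
θ=355°:   branch - wants cross < 0 → take C=(6.6830,-1.9057) (cross=-12.951)
θ=355°: ex = (C−B)/|BC| = (0.9381,-0.3463); ey = (0.3463,0.9381)
θ=355°: P = B + -0.66·ex + -0.88·ey = (1.0685,-0.7713)

θ=49°: 0.39 0.91
θ=328°: 0.91 -1.83
θ=355°: 1.07 -0.77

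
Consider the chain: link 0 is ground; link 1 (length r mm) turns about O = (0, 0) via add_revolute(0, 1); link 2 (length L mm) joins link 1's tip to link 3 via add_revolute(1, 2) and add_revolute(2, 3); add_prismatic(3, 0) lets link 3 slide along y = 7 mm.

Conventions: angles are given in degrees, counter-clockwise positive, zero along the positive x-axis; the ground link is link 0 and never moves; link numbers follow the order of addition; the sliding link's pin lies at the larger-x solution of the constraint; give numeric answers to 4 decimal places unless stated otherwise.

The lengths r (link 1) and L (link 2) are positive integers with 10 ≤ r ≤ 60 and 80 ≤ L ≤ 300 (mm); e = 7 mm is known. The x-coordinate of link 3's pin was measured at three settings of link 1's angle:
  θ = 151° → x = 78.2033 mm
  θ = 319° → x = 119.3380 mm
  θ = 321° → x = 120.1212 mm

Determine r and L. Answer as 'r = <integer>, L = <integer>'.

constraint per measurement: (x − r cos θ)² + (r sin θ − e)² = L²
subtracting the θ₁ and θ₂ equations cancels the r² and L² terms:
r = (x₁² − x₂²) / (2[(x₁cos θ₁ + e sin θ₁) − (x₂cos θ₂ + e sin θ₂)]) = 27.0000 → r = 27
L² = (x₁ − r cos θ₁)² + (r sin θ₁ − e)² = 10403.9981 → L = 102.0000 → L = 102
check at θ₃=321°: x = 120.1212 (printed 120.1212) ✓

r = 27, L = 102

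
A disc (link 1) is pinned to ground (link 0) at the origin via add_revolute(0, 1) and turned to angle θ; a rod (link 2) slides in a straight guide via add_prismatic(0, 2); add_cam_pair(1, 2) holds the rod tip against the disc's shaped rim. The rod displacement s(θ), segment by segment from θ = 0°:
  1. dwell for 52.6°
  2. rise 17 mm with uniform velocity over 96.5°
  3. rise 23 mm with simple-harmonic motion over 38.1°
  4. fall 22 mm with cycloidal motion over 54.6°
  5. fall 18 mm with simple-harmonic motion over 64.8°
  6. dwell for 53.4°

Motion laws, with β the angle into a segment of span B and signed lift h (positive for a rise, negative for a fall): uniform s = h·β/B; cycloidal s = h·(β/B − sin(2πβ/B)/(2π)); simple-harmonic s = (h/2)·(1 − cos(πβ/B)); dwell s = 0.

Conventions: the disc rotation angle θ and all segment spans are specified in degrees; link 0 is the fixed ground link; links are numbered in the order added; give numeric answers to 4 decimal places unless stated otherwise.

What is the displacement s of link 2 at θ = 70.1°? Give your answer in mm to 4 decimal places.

segment 1 (0° to 52.6°, dwell): s unchanged at 0.0000
θ = 70.1° falls in segment 2 (52.6° to 149.1°, uniform, h = 17): β = 70.1 − 52.6 = 17.5°, B = 96.5°; Δs = 17·17.5/96.5 = 3.0829; s = 0.0000 + 3.0829 = 3.0829

3.0829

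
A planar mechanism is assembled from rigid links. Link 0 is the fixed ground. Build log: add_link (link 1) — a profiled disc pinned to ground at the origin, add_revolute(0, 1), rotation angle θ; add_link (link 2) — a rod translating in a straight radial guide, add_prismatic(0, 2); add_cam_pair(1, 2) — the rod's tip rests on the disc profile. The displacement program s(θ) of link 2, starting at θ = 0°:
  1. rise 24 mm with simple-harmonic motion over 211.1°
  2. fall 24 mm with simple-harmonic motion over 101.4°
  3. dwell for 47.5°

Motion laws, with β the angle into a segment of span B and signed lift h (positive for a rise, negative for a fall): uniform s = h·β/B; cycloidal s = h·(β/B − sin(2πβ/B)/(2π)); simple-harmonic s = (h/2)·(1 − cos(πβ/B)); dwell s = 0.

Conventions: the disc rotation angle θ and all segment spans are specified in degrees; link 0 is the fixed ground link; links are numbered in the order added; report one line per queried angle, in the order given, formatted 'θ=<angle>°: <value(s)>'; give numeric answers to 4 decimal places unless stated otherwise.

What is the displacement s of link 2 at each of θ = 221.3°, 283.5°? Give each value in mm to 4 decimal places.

seg 1 [0°–211.1°] simple-harmonic, h=24: full span → s += 24 → s = 24.0000
seg 2 [211.1°–312.5°] simple-harmonic, h=-24: θ=221.3° here. β=10.2, B=101.4. -24/2·(1 − cos(π·0.1006)) = -0.5942 → s = 23.4058
seg 2 [211.1°–312.5°] simple-harmonic, h=-24: θ=283.5° here. β=72.4, B=101.4. -24/2·(1 − cos(π·0.7140)) = -19.4736 → s = 4.5264

θ=221.3°: 23.4058
θ=283.5°: 4.5264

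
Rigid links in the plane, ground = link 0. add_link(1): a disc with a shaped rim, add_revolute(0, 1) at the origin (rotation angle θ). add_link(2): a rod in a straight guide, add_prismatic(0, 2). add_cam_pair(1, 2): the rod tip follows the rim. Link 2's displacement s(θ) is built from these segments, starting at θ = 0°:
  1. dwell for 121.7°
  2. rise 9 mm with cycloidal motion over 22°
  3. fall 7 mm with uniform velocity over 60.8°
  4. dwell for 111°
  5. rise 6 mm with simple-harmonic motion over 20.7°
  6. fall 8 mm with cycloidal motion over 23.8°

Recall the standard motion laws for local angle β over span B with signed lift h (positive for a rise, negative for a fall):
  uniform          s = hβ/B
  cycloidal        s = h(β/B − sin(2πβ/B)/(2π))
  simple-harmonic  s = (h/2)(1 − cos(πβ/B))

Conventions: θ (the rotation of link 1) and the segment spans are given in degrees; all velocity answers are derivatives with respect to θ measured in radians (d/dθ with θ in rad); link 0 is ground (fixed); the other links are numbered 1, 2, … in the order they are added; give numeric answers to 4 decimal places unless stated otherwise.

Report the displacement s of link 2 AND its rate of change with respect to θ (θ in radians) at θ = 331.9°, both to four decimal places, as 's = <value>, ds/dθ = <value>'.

segment 1 (0° to 121.7°, dwell): s unchanged at 0.0000
segment 2 (121.7° to 143.7°, cycloidal, h = 9) is passed completely: s = 0.0000 + (9) = 9.0000
segment 3 (143.7° to 204.5°, uniform, h = -7) is passed completely: s = 9.0000 + (-7) = 2.0000
segment 4 (204.5° to 315.5°, dwell): s unchanged at 2.0000
θ = 331.9° falls in segment 5 (315.5° to 336.2°, simple-harmonic, h = 6): β = 331.9 − 315.5 = 16.4°, B = 20.7°; Δs = 6/2·(1 − cos(π·0.7923)) = 5.3835; s = 2.0000 + 5.3835 = 7.3835
velocity in seg [315.5°–336.2°] (simple-harmonic), θ in radians: β = 16.4° = 0.2862 rad, B = 20.7° = 0.3613 rad; ds/dθ = (πh/(2B)) sin(πβ/B) = (π·6/(2·0.3613)) sin(π·0.7923) = 15.841442 mm/rad

s = 7.3835, ds/dθ = 15.8414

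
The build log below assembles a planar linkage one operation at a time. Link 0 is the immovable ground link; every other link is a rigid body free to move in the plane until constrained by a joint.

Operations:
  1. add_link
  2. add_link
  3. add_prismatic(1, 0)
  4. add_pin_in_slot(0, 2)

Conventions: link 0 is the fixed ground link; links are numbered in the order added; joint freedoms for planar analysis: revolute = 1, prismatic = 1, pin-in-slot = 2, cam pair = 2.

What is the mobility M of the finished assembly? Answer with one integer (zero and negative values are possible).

L=1 J1=0 J2=0
add link → L=2 J1=0 J2=0
add link → L=3 J1=0 J2=0
P@1,0 dof=1 J1 → L=3 J1=1 J2=0
PS@0,2 dof=2 J2 → L=3 J1=1 J2=1
M=3(L−1)−2J1−J2=3·2−2·1−1=3

M = 3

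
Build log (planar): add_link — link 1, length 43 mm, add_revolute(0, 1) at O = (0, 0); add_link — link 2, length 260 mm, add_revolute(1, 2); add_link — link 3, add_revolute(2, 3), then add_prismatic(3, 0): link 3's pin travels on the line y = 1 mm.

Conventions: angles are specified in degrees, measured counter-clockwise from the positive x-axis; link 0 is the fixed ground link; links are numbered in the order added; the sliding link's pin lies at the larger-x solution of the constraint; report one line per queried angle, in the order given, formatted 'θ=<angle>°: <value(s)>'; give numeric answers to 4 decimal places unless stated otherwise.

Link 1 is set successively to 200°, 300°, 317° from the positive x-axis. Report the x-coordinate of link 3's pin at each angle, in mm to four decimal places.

geometry: r = 43 mm, L = 260 mm, e = 1 mm
θ=200°: crank pin P = (r cos θ, r sin θ) = (-40.406783, -14.706866)
θ=200°: h = r sin θ − e = -14.706866 − 1 = -15.706866
θ=200°: x = r cos θ + √(L² − h²) = -40.406783 + 259.525132 = 219.118350
θ=300°: crank pin P = (r cos θ, r sin θ) = (21.500000, -37.239092)
θ=300°: h = r sin θ − e = -37.239092 − 1 = -38.239092
θ=300°: x = r cos θ + √(L² − h²) = 21.500000 + 257.172650 = 278.672650
θ=317°: crank pin P = (r cos θ, r sin θ) = (31.448209, -29.325929)
θ=317°: h = r sin θ − e = -29.325929 − 1 = -30.325929
θ=317°: x = r cos θ + √(L² − h²) = 31.448209 + 258.225363 = 289.673572

θ=200°: 219.1183
θ=300°: 278.6726
θ=317°: 289.6736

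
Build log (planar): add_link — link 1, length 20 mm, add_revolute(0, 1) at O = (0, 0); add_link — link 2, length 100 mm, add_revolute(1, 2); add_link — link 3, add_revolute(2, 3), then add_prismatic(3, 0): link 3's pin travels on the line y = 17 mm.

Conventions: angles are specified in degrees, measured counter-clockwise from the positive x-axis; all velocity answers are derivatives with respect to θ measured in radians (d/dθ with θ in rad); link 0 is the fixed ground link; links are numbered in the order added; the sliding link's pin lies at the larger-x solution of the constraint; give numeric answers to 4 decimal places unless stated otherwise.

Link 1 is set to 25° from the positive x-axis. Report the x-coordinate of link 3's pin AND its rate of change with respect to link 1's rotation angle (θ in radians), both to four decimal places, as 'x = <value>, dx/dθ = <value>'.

geometry: r = 20 mm, L = 100 mm, e = 17 mm
crank pin P = (r cos θ, r sin θ) = (18.126156, 8.452365)
h = r sin θ − e = 8.452365 − 17 = -8.547635
x = r cos θ + √(L² − h²) = 18.126156 + 99.634020 = 117.760176
dx/dθ = −r sin θ − h·r cos θ/√(L² − h²) (θ in radians; h = -8.547635) = -6.897316

x = 117.7602, dx/dθ = -6.8973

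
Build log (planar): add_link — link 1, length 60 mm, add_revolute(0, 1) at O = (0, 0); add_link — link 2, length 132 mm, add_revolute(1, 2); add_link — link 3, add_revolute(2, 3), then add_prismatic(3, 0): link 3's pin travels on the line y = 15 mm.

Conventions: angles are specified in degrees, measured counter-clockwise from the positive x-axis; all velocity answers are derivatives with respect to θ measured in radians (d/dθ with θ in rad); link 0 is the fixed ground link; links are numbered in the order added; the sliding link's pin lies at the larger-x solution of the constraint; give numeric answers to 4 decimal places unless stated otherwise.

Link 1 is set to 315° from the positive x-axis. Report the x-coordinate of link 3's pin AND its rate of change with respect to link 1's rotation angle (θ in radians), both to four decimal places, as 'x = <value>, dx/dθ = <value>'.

geometry: r = 60 mm, L = 132 mm, e = 15 mm
crank pin P = (r cos θ, r sin θ) = (42.426407, -42.426407)
h = r sin θ − e = -42.426407 − 15 = -57.426407
x = r cos θ + √(L² − h²) = 42.426407 + 118.853724 = 161.280131
dx/dθ = −r sin θ − h·r cos θ/√(L² − h²) (θ in radians; h = -57.426407) = 62.925521

x = 161.2801, dx/dθ = 62.9255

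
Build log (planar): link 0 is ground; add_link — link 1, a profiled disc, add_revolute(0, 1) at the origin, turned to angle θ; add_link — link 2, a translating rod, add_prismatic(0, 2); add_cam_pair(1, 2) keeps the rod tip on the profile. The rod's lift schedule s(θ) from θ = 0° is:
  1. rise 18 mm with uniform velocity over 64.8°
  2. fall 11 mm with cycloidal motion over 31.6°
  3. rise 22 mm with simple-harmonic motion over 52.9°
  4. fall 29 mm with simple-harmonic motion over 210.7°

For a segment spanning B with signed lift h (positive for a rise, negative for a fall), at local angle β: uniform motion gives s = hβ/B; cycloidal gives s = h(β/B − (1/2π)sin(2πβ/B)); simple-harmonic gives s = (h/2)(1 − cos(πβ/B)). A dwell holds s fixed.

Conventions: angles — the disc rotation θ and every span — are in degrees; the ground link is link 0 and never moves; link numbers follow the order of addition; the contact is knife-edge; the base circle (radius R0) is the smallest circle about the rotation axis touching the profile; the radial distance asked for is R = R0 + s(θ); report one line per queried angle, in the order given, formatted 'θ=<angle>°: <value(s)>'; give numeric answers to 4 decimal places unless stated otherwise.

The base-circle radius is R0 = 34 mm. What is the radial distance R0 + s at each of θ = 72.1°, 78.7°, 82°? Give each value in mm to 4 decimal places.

seg 1 [0°–64.8°] uniform, h=18: full span → s += 18 → s = 18.0000
seg 2 [64.8°–96.4°] cycloidal, h=-11: θ=72.1° here. β=7.3, B=31.6. -11·(0.2310 − sin(2π·0.2310)/(2π)) = -0.8029 → s = 17.1971
seg 2 [64.8°–96.4°] cycloidal, h=-11: θ=78.7° here. β=13.9, B=31.6. -11·(0.4399 − sin(2π·0.4399)/(2π)) = -4.1928 → s = 13.8072
seg 2 [64.8°–96.4°] cycloidal, h=-11: θ=82° here. β=17.2, B=31.6. -11·(0.5443 − sin(2π·0.5443)/(2π)) = -6.4684 → s = 11.5316
θ=72.1°: R = R0 + s = 34 + 17.1971 = 51.1971
θ=78.7°: R = R0 + s = 34 + 13.8072 = 47.8072
θ=82°: R = R0 + s = 34 + 11.5316 = 45.5316

θ=72.1°: 51.1971
θ=78.7°: 47.8072
θ=82°: 45.5316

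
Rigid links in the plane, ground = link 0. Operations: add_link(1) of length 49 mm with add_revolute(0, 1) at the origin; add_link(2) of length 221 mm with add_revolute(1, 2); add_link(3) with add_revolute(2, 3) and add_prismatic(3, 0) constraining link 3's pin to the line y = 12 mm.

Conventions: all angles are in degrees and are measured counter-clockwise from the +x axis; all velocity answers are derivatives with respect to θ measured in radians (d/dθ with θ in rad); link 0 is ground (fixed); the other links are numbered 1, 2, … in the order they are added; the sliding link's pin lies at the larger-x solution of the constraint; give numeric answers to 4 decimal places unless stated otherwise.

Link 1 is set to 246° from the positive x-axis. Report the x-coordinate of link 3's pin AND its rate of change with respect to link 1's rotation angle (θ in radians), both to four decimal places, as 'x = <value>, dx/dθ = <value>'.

geometry: r = 49 mm, L = 221 mm, e = 12 mm
crank pin P = (r cos θ, r sin θ) = (-19.930096, -44.763727)
h = r sin θ − e = -44.763727 − 12 = -56.763727
x = r cos θ + √(L² − h²) = -19.930096 + 213.585766 = 193.655670
dx/dθ = −r sin θ − h·r cos θ/√(L² − h²) (θ in radians; h = -56.763727) = 39.466996

x = 193.6557, dx/dθ = 39.4670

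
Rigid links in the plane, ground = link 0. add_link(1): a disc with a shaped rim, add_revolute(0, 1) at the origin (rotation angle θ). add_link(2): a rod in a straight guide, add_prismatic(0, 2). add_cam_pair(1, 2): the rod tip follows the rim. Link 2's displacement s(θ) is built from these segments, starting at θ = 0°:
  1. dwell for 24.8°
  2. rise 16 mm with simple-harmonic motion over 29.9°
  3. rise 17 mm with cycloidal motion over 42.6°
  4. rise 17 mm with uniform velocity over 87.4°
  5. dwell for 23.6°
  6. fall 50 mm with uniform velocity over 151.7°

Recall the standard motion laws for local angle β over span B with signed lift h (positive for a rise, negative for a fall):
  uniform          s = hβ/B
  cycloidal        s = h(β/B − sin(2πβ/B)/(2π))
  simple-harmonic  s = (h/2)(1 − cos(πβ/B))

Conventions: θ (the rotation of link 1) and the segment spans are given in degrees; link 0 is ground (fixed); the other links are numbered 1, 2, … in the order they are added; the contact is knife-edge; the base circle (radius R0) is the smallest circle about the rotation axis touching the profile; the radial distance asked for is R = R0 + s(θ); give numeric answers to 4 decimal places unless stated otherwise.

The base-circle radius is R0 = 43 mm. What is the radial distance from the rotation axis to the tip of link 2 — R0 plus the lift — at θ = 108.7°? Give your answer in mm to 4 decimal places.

segment 1 (0° to 24.8°, dwell): s unchanged at 0.0000
segment 2 (24.8° to 54.7°, simple-harmonic, h = 16) is passed completely: s = 0.0000 + (16) = 16.0000
segment 3 (54.7° to 97.3°, cycloidal, h = 17) is passed completely: s = 16.0000 + (17) = 33.0000
θ = 108.7° falls in segment 4 (97.3° to 184.7°, uniform, h = 17): β = 108.7 − 97.3 = 11.4°, B = 87.4°; Δs = 17·11.4/87.4 = 2.2174; s = 33.0000 + 2.2174 = 35.2174
R = R0 + s = 43 + 35.2174 = 78.2174

78.2174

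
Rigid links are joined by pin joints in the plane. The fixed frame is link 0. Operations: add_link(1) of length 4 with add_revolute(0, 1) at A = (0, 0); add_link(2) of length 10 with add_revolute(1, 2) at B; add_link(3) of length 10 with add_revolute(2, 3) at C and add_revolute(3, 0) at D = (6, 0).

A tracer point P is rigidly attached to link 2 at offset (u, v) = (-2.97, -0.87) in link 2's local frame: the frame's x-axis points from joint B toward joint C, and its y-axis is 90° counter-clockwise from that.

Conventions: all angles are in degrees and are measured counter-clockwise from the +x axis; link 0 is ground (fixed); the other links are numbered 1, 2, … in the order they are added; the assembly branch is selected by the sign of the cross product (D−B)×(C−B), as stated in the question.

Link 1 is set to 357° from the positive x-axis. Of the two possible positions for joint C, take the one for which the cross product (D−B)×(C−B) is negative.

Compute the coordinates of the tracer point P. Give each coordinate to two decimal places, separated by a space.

A=(0,0), D=(6.00,0)
B = A + 4.00·(cos357°, sin357°) = (3.9945, -0.2093)
|BD| = 2.0164
circle(B,10.00) ∩ circle(D,10.00): a=1.0082, h=9.9490
  candidates: C₊=(3.9643,9.7906) cross=20.061; C₋=(6.0302,-10.0000) cross=-20.061
  branch - wants cross < 0 → take C=(6.0302,-10.0000) (cross=-20.061)
ex = (C−B)/|BC| = (0.2036,-0.9791); ey = (0.9791,0.2036)
P = B + -2.97·ex + -0.87·ey = (2.5381,2.5214)

2.54 2.52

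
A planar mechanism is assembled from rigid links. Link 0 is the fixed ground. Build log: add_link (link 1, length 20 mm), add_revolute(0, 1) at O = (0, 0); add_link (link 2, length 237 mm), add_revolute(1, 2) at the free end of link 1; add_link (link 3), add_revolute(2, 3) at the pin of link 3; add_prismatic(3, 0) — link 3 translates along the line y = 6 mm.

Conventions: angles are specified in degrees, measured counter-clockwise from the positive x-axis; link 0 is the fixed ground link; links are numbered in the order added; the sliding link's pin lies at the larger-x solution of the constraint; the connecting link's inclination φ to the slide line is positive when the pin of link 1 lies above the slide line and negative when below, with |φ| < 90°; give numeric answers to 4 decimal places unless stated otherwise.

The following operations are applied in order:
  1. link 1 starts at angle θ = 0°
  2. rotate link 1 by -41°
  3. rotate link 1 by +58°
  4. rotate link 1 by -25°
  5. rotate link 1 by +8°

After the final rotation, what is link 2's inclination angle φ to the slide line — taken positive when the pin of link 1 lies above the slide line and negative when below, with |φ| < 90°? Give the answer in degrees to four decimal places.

geometry: r = 20 mm, L = 237 mm, e = 6 mm; θ starts at 0°
rotate link 1 by -41°: θ ← 0° -41° = -41°
rotate link 1 by +58°: θ ← -41° +58° = 17°
rotate link 1 by -25°: θ ← 17° -25° = -8°
rotate link 1 by +8°: θ ← -8° +8° = 0°
h = r sin θ − e = 0.000000 − 6 = -6.000000
sin φ = h / L = -6.000000 / 237 = -0.02531646
φ = arcsin(-0.02531646) = -1.450681°

-1.4507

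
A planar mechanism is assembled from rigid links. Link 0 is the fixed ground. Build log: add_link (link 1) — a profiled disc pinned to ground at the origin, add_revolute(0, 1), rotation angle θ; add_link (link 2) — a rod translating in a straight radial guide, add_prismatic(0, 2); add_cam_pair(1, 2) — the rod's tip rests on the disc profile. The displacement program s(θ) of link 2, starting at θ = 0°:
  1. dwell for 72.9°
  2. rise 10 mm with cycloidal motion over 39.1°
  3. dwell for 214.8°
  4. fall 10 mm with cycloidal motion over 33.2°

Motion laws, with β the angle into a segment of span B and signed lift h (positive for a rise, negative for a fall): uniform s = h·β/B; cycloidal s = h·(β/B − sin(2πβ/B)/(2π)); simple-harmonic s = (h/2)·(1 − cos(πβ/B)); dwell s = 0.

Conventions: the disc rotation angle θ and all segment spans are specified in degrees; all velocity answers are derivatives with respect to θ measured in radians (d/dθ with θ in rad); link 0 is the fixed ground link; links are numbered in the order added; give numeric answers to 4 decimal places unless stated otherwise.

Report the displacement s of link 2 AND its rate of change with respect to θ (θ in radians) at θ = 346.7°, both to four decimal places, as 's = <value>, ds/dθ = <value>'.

seg 1 [0°–72.9°] dwell: s stays 0.0000
seg 2 [72.9°–112°] cycloidal, h=10: full span → s += 10 → s = 10.0000
seg 3 [112°–326.8°] dwell: s stays 10.0000
seg 4 [326.8°–360°] cycloidal, h=-10: θ=346.7° here. β=19.9, B=33.2. -10·(0.5994 − sin(2π·0.5994)/(2π)) = -6.9246 → s = 3.0754
velocity in seg [326.8°–360°] (cycloidal), θ in radians: β = 19.9° = 0.3473 rad, B = 33.2° = 0.5794 rad; ds/dθ = (h/B)(1 − cos(2πβ/B)) = ((-10)/0.5794)(1 − cos(2π·0.5994)) = -31.257885 mm/rad

s = 3.0754, ds/dθ = -31.2579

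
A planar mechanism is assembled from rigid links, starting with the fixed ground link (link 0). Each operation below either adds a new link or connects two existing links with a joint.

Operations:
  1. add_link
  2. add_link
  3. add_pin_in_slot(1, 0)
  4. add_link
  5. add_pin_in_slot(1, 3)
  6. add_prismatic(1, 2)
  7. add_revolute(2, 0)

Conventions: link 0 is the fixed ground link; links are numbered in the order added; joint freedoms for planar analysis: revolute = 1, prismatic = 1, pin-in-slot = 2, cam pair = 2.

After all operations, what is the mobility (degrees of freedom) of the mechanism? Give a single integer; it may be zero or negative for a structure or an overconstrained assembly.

ground; <1,0,0>
#1 <2,0,0>
#2 <3,0,0>
PS:1↔0 J2 <3,0,1>
#3 <4,0,1>
PS:1↔3 J2 <4,0,2>
P:1↔2 J1 <4,1,2>
R:2↔0 J1 <4,2,2>
3×3 − 2×2 − 1×2 = 3

M = 3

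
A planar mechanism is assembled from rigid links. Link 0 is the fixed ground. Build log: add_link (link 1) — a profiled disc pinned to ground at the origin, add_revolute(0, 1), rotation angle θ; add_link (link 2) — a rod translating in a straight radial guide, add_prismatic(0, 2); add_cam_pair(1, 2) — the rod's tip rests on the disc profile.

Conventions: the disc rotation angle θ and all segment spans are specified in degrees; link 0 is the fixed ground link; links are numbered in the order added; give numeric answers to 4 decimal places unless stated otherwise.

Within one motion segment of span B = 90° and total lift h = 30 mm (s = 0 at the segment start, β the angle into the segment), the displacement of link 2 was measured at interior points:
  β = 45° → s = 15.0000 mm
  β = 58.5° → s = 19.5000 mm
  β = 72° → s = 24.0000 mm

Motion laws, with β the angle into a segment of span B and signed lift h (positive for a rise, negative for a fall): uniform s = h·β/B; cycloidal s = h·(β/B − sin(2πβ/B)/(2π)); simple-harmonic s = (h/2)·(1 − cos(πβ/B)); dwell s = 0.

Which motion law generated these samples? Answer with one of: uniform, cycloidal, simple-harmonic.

candidates at β/B = r: uniform s = h·r (linear in β); cycloidal s = h·(r − sin(2πr)/(2π)); simple-harmonic s = (h/2)(1 − cos(πr))
β=45°: printed 15.0000 | uniform 15.0000, cycloidal 15.0000, simple-harmonic 15.0000
β=58.5°: printed 19.5000 | uniform 19.5000, cycloidal 23.3628, simple-harmonic 21.8099
β=72°: printed 24.0000 | uniform 24.0000, cycloidal 28.5410, simple-harmonic 27.1353
only one law matches every sample → uniform

uniform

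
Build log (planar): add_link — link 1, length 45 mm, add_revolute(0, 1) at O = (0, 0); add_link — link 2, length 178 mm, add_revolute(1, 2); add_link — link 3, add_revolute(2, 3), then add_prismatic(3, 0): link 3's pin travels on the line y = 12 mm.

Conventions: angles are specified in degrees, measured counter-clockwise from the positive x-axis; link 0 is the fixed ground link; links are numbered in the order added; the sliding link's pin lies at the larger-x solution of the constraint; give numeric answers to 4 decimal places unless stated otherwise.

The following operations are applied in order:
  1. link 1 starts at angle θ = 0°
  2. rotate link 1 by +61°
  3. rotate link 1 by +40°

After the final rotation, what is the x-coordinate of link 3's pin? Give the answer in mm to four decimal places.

geometry: r = 45 mm, L = 178 mm, e = 12 mm; θ starts at 0°
rotate link 1 by +61°: θ ← 0° +61° = 61°
rotate link 1 by +40°: θ ← 61° +40° = 101°
crank pin P = (r cos θ, r sin θ) = (-8.586405, 44.173223)
h = r sin θ − e = 44.173223 − 12 = 32.173223
x = r cos θ + √(L² − h²) = -8.586405 + 175.068226 = 166.481821

166.4818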